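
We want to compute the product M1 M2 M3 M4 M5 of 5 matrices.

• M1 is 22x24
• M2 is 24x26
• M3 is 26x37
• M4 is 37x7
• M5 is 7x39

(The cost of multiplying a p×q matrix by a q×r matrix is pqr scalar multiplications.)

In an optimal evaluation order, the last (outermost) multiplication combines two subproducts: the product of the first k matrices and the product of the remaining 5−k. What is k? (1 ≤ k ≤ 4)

4

Adjacent pairs: M1M2 = 22·24·26 = 13728; M2M3 = 24·26·37 = 23088; M3M4 = 26·37·7 = 6734; M4M5 = 37·7·39 = 10101.
Length 3: M1..M3: k=1: 0+23088+22·24·37=42624; k=2: 13728+0+22·26·37=34892 → min 34892 | M2..M4: k=2: 0+6734+24·26·7=11102; k=3: 23088+0+24·37·7=29304 → min 11102 | M3..M5: k=3: 0+10101+26·37·39=47619; k=4: 6734+0+26·7·39=13832 → min 13832.
Length 4: M1..M4: k=1: 0+11102+22·24·7=14798; k=2: 13728+6734+22·26·7=24466; k=3: 34892+0+22·37·7=40590 → min 14798 | M2..M5: k=2: 0+13832+24·26·39=38168; k=3: 23088+10101+24·37·39=67821; k=4: 11102+0+24·7·39=17654 → min 17654.
Top-level splits: k=1: (M1..M1)·(M2..M5) → 0+17654+22·24·39 = 38246; k=2: (M1..M2)·(M3..M5) → 13728+13832+22·26·39 = 49868; k=3: (M1..M3)·(M4..M5) → 34892+10101+22·37·39 = 76739; k=4: (M1..M4)·(M5..M5) → 14798+0+22·7·39 = 20804.
Best split is after M4, i.e. k = 4.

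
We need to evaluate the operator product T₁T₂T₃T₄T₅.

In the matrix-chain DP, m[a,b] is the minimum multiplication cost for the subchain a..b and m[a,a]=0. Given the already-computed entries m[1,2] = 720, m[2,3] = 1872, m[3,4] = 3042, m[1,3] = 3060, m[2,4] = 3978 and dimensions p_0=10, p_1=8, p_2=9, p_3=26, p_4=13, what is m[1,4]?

m[1,4] = min over k∈[1,3] of m[1,k]+m[k+1,4]+p_{0}·p_k·p_{4}.
k=1: 0 + 3978 + 10·8·13 = 5018; k=2: 720 + 3042 + 10·9·13 = 4932; k=3: 3060 + 0 + 10·26·13 = 6440.
Minimum: 4932 at k=2.

4932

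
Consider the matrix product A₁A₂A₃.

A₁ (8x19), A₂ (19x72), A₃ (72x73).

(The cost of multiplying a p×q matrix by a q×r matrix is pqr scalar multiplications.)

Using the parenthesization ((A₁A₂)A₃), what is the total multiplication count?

(A₁A₂): 8×19 by 19×72 → 8×72, cost 8·19·72 = 10944
((A₁A₂)A₃): 8×72 by 72×73 → 8×73, cost 8·72·73 = 42048; cumulative 52992
Total: 52992 scalar multiplications.

52992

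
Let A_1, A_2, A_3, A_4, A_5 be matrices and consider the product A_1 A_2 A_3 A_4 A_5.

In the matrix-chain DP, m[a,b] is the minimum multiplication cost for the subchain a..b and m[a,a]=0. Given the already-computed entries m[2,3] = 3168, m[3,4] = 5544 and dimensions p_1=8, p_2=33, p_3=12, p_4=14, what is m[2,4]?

m[2,4] = min over k∈[2,3] of m[2,k]+m[k+1,4]+p_{1}·p_k·p_{4}.
k=2: 0 + 5544 + 8·33·14 = 9240; k=3: 3168 + 0 + 8·12·14 = 4512.
Minimum: 4512 at k=3.

4512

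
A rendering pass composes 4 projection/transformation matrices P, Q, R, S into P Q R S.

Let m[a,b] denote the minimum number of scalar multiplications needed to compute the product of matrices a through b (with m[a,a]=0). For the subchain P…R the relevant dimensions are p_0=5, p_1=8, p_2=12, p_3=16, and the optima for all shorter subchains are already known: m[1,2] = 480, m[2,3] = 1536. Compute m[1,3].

m[1,3] = min over k∈[1,2] of m[1,k]+m[k+1,3]+p_{0}·p_k·p_{3}.
k=1: 0 + 1536 + 5·8·16 = 2176; k=2: 480 + 0 + 5·12·16 = 1440.
Minimum: 1440 at k=2.

1440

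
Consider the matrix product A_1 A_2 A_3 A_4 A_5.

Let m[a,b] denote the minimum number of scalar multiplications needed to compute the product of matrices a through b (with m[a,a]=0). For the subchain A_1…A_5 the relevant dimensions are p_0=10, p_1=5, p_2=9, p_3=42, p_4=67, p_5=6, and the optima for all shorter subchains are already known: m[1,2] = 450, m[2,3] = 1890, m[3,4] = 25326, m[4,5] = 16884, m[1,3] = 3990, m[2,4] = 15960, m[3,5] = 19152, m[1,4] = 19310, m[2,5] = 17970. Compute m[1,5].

18270

m[1,5] = min over k∈[1,4] of m[1,k]+m[k+1,5]+p_{0}·p_k·p_{5}.
k=1: 0 + 17970 + 10·5·6 = 18270; k=2: 450 + 19152 + 10·9·6 = 20142; k=3: 3990 + 16884 + 10·42·6 = 23394; k=4: 19310 + 0 + 10·67·6 = 23330.
Minimum: 18270 at k=1.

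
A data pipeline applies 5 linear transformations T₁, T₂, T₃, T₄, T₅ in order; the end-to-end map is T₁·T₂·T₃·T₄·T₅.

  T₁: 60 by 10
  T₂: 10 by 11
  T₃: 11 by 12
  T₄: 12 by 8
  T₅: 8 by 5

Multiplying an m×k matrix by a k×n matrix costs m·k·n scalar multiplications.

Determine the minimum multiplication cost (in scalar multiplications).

4690

Adjacent pairs: T₁T₂ = 60·10·11 = 6600; T₂T₃ = 10·11·12 = 1320; T₃T₄ = 11·12·8 = 1056; T₄T₅ = 12·8·5 = 480.
Length 3: T₁..T₃: k=1: 0+1320+60·10·12=8520; k=2: 6600+0+60·11·12=14520 → min 8520 | T₂..T₄: k=2: 0+1056+10·11·8=1936; k=3: 1320+0+10·12·8=2280 → min 1936 | T₃..T₅: k=3: 0+480+11·12·5=1140; k=4: 1056+0+11·8·5=1496 → min 1140.
Length 4: T₁..T₄: k=1: 0+1936+60·10·8=6736; k=2: 6600+1056+60·11·8=12936; k=3: 8520+0+60·12·8=14280 → min 6736 | T₂..T₅: k=2: 0+1140+10·11·5=1690; k=3: 1320+480+10·12·5=2400; k=4: 1936+0+10·8·5=2336 → min 1690.
Length 5: T₁..T₅: k=1: 0+1690+60·10·5=4690; k=2: 6600+1140+60·11·5=11040; k=3: 8520+480+60·12·5=12600; k=4: 6736+0+60·8·5=9136 → min 4690.
Optimal order: (T₁·(T₂·(T₃·(T₄·T₅)))) with cost 4690.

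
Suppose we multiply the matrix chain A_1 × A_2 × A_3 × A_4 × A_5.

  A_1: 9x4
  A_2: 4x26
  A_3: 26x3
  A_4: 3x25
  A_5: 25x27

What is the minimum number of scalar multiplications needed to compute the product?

Adjacent pairs: A_1A_2 = 9·4·26 = 936; A_2A_3 = 4·26·3 = 312; A_3A_4 = 26·3·25 = 1950; A_4A_5 = 3·25·27 = 2025.
Length 3: A_1..A_3: k=1: 0+312+9·4·3=420; k=2: 936+0+9·26·3=1638 → min 420 | A_2..A_4: k=2: 0+1950+4·26·25=4550; k=3: 312+0+4·3·25=612 → min 612 | A_3..A_5: k=3: 0+2025+26·3·27=4131; k=4: 1950+0+26·25·27=19500 → min 4131.
Length 4: A_1..A_4: k=1: 0+612+9·4·25=1512; k=2: 936+1950+9·26·25=8736; k=3: 420+0+9·3·25=1095 → min 1095 | A_2..A_5: k=2: 0+4131+4·26·27=6939; k=3: 312+2025+4·3·27=2661; k=4: 612+0+4·25·27=3312 → min 2661.
Length 5: A_1..A_5: k=1: 0+2661+9·4·27=3633; k=2: 936+4131+9·26·27=11385; k=3: 420+2025+9·3·27=3174; k=4: 1095+0+9·25·27=7170 → min 3174.
Optimal order: ((A_1 × (A_2 × A_3)) × (A_4 × A_5)) with cost 3174.

3174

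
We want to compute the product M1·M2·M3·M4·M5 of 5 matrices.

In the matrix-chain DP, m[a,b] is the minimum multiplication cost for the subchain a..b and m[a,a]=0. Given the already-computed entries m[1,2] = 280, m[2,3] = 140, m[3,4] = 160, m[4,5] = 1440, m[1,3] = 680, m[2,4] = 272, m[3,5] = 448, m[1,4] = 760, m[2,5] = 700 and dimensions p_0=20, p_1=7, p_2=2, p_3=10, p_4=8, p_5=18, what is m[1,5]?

1448

m[1,5] = min over k∈[1,4] of m[1,k]+m[k+1,5]+p_{0}·p_k·p_{5}.
k=1: 0 + 700 + 20·7·18 = 3220; k=2: 280 + 448 + 20·2·18 = 1448; k=3: 680 + 1440 + 20·10·18 = 5720; k=4: 760 + 0 + 20·8·18 = 3640.
Minimum: 1448 at k=2.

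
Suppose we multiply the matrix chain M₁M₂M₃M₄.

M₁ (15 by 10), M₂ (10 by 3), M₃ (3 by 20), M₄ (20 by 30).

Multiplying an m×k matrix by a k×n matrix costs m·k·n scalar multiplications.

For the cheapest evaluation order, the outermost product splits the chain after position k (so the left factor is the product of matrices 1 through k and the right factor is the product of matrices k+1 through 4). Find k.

Adjacent pairs: M₁M₂ = 15·10·3 = 450; M₂M₃ = 10·3·20 = 600; M₃M₄ = 3·20·30 = 1800.
Length 3: M₁..M₃: k=1: 0+600+15·10·20=3600; k=2: 450+0+15·3·20=1350 → min 1350 | M₂..M₄: k=2: 0+1800+10·3·30=2700; k=3: 600+0+10·20·30=6600 → min 2700.
Top-level splits: k=1: (M₁..M₁)·(M₂..M₄) → 0+2700+15·10·30 = 7200; k=2: (M₁..M₂)·(M₃..M₄) → 450+1800+15·3·30 = 3600; k=3: (M₁..M₃)·(M₄..M₄) → 1350+0+15·20·30 = 10350.
Best split is after M₂, i.e. k = 2.

2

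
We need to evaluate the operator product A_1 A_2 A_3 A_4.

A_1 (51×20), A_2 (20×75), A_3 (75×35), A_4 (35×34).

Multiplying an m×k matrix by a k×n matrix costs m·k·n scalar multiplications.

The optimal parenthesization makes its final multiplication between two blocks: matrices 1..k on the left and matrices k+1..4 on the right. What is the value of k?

Adjacent pairs: A_1A_2 = 51·20·75 = 76500; A_2A_3 = 20·75·35 = 52500; A_3A_4 = 75·35·34 = 89250.
Length 3: A_1..A_3: k=1: 0+52500+51·20·35=88200; k=2: 76500+0+51·75·35=210375 → min 88200 | A_2..A_4: k=2: 0+89250+20·75·34=140250; k=3: 52500+0+20·35·34=76300 → min 76300.
Top-level splits: k=1: (A_1..A_1)·(A_2..A_4) → 0+76300+51·20·34 = 110980; k=2: (A_1..A_2)·(A_3..A_4) → 76500+89250+51·75·34 = 295800; k=3: (A_1..A_3)·(A_4..A_4) → 88200+0+51·35·34 = 148890.
Best split is after A_1, i.e. k = 1.

1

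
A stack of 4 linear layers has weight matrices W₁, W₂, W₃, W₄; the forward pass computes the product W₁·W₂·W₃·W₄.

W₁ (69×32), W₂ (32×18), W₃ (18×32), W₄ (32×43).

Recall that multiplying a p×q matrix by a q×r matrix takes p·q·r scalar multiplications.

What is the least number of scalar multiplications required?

117918

Adjacent pairs: W₁W₂ = 69·32·18 = 39744; W₂W₃ = 32·18·32 = 18432; W₃W₄ = 18·32·43 = 24768.
Length 3: W₁..W₃: k=1: 0+18432+69·32·32=89088; k=2: 39744+0+69·18·32=79488 → min 79488 | W₂..W₄: k=2: 0+24768+32·18·43=49536; k=3: 18432+0+32·32·43=62464 → min 49536.
Length 4: W₁..W₄: k=1: 0+49536+69·32·43=144480; k=2: 39744+24768+69·18·43=117918; k=3: 79488+0+69·32·43=174432 → min 117918.
Optimal order: ((W₁·W₂)·(W₃·W₄)) with cost 117918.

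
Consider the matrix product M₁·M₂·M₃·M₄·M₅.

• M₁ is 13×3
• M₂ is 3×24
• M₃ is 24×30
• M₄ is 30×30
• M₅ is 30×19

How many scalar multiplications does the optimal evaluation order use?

7311

Adjacent pairs: M₁M₂ = 13·3·24 = 936; M₂M₃ = 3·24·30 = 2160; M₃M₄ = 24·30·30 = 21600; M₄M₅ = 30·30·19 = 17100.
Length 3: M₁..M₃: k=1: 0+2160+13·3·30=3330; k=2: 936+0+13·24·30=10296 → min 3330 | M₂..M₄: k=2: 0+21600+3·24·30=23760; k=3: 2160+0+3·30·30=4860 → min 4860 | M₃..M₅: k=3: 0+17100+24·30·19=30780; k=4: 21600+0+24·30·19=35280 → min 30780.
Length 4: M₁..M₄: k=1: 0+4860+13·3·30=6030; k=2: 936+21600+13·24·30=31896; k=3: 3330+0+13·30·30=15030 → min 6030 | M₂..M₅: k=2: 0+30780+3·24·19=32148; k=3: 2160+17100+3·30·19=20970; k=4: 4860+0+3·30·19=6570 → min 6570.
Length 5: M₁..M₅: k=1: 0+6570+13·3·19=7311; k=2: 936+30780+13·24·19=37644; k=3: 3330+17100+13·30·19=27840; k=4: 6030+0+13·30·19=13440 → min 7311.
Optimal order: (M₁·(((M₂·M₃)·M₄)·M₅)) with cost 7311.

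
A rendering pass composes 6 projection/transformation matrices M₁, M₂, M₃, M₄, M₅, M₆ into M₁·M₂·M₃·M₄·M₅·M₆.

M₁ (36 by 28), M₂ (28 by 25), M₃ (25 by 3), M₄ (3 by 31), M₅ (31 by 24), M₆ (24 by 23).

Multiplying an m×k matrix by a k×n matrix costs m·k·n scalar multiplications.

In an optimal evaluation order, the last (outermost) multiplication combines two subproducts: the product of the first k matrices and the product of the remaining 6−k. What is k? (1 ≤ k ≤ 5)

Adjacent pairs: M₁M₂ = 36·28·25 = 25200; M₂M₃ = 28·25·3 = 2100; M₃M₄ = 25·3·31 = 2325; M₄M₅ = 3·31·24 = 2232; M₅M₆ = 31·24·23 = 17112.
Length 3: M₁..M₃: k=1: 0+2100+36·28·3=5124; k=2: 25200+0+36·25·3=27900 → min 5124 | M₂..M₄: k=2: 0+2325+28·25·31=24025; k=3: 2100+0+28·3·31=4704 → min 4704 | M₃..M₅: k=3: 0+2232+25·3·24=4032; k=4: 2325+0+25·31·24=20925 → min 4032 | M₄..M₆: k=4: 0+17112+3·31·23=19251; k=5: 2232+0+3·24·23=3888 → min 3888.
Length 4: M₁..M₄: k=1: 0+4704+36·28·31=35952; k=2: 25200+2325+36·25·31=55425; k=3: 5124+0+36·3·31=8472 → min 8472 | M₂..M₅: k=2: 0+4032+28·25·24=20832; k=3: 2100+2232+28·3·24=6348; k=4: 4704+0+28·31·24=25536 → min 6348 | M₃..M₆: k=3: 0+3888+25·3·23=5613; k=4: 2325+17112+25·31·23=37262; k=5: 4032+0+25·24·23=17832 → min 5613.
Length 5: M₁..M₅: k=1: 0+6348+36·28·24=30540; k=2: 25200+4032+36·25·24=50832; k=3: 5124+2232+36·3·24=9948; k=4: 8472+0+36·31·24=35256 → min 9948 | M₂..M₆: k=2: 0+5613+28·25·23=21713; k=3: 2100+3888+28·3·23=7920; k=4: 4704+17112+28·31·23=41780; k=5: 6348+0+28·24·23=21804 → min 7920.
Top-level splits: k=1: (M₁..M₁)·(M₂..M₆) → 0+7920+36·28·23 = 31104; k=2: (M₁..M₂)·(M₃..M₆) → 25200+5613+36·25·23 = 51513; k=3: (M₁..M₃)·(M₄..M₆) → 5124+3888+36·3·23 = 11496; k=4: (M₁..M₄)·(M₅..M₆) → 8472+17112+36·31·23 = 51252; k=5: (M₁..M₅)·(M₆..M₆) → 9948+0+36·24·23 = 29820.
Best split is after M₃, i.e. k = 3.

3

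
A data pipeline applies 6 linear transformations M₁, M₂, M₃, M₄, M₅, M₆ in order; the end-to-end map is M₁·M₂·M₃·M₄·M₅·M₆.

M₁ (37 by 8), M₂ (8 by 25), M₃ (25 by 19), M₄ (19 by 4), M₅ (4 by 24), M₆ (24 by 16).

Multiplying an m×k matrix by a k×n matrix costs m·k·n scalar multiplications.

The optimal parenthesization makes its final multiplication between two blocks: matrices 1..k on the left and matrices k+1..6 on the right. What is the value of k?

Adjacent pairs: M₁M₂ = 37·8·25 = 7400; M₂M₃ = 8·25·19 = 3800; M₃M₄ = 25·19·4 = 1900; M₄M₅ = 19·4·24 = 1824; M₅M₆ = 4·24·16 = 1536.
Length 3: M₁..M₃: k=1: 0+3800+37·8·19=9424; k=2: 7400+0+37·25·19=24975 → min 9424 | M₂..M₄: k=2: 0+1900+8·25·4=2700; k=3: 3800+0+8·19·4=4408 → min 2700 | M₃..M₅: k=3: 0+1824+25·19·24=13224; k=4: 1900+0+25·4·24=4300 → min 4300 | M₄..M₆: k=4: 0+1536+19·4·16=2752; k=5: 1824+0+19·24·16=9120 → min 2752.
Length 4: M₁..M₄: k=1: 0+2700+37·8·4=3884; k=2: 7400+1900+37·25·4=13000; k=3: 9424+0+37·19·4=12236 → min 3884 | M₂..M₅: k=2: 0+4300+8·25·24=9100; k=3: 3800+1824+8·19·24=9272; k=4: 2700+0+8·4·24=3468 → min 3468 | M₃..M₆: k=3: 0+2752+25·19·16=10352; k=4: 1900+1536+25·4·16=5036; k=5: 4300+0+25·24·16=13900 → min 5036.
Length 5: M₁..M₅: k=1: 0+3468+37·8·24=10572; k=2: 7400+4300+37·25·24=33900; k=3: 9424+1824+37·19·24=28120; k=4: 3884+0+37·4·24=7436 → min 7436 | M₂..M₆: k=2: 0+5036+8·25·16=8236; k=3: 3800+2752+8·19·16=8984; k=4: 2700+1536+8·4·16=4748; k=5: 3468+0+8·24·16=6540 → min 4748.
Top-level splits: k=1: (M₁..M₁)·(M₂..M₆) → 0+4748+37·8·16 = 9484; k=2: (M₁..M₂)·(M₃..M₆) → 7400+5036+37·25·16 = 27236; k=3: (M₁..M₃)·(M₄..M₆) → 9424+2752+37·19·16 = 23424; k=4: (M₁..M₄)·(M₅..M₆) → 3884+1536+37·4·16 = 7788; k=5: (M₁..M₅)·(M₆..M₆) → 7436+0+37·24·16 = 21644.
Best split is after M₄, i.e. k = 4.

4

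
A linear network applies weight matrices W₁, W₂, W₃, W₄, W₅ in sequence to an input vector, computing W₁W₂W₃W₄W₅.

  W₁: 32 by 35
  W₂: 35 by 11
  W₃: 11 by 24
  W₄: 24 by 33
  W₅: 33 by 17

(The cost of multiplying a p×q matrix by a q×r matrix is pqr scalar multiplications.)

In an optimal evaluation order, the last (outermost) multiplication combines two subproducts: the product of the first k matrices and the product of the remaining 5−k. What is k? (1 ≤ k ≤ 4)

2

Adjacent pairs: W₁W₂ = 32·35·11 = 12320; W₂W₃ = 35·11·24 = 9240; W₃W₄ = 11·24·33 = 8712; W₄W₅ = 24·33·17 = 13464.
Length 3: W₁..W₃: k=1: 0+9240+32·35·24=36120; k=2: 12320+0+32·11·24=20768 → min 20768 | W₂..W₄: k=2: 0+8712+35·11·33=21417; k=3: 9240+0+35·24·33=36960 → min 21417 | W₃..W₅: k=3: 0+13464+11·24·17=17952; k=4: 8712+0+11·33·17=14883 → min 14883.
Length 4: W₁..W₄: k=1: 0+21417+32·35·33=58377; k=2: 12320+8712+32·11·33=32648; k=3: 20768+0+32·24·33=46112 → min 32648 | W₂..W₅: k=2: 0+14883+35·11·17=21428; k=3: 9240+13464+35·24·17=36984; k=4: 21417+0+35·33·17=41052 → min 21428.
Top-level splits: k=1: (W₁..W₁)·(W₂..W₅) → 0+21428+32·35·17 = 40468; k=2: (W₁..W₂)·(W₃..W₅) → 12320+14883+32·11·17 = 33187; k=3: (W₁..W₃)·(W₄..W₅) → 20768+13464+32·24·17 = 47288; k=4: (W₁..W₄)·(W₅..W₅) → 32648+0+32·33·17 = 50600.
Best split is after W₂, i.e. k = 2.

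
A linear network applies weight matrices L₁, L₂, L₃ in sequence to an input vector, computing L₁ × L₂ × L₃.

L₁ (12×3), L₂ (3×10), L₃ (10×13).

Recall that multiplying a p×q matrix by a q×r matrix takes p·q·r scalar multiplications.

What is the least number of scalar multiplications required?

Order (L₁ × (L₂ × L₃)): (L₂ × L₃): 3×10 by 10×13 → 3×13, cost 3·10·13 = 390; (L₁ × (L₂ × L₃)): 12×3 by 3×13 → 12×13, cost 12·3·13 = 468; cumulative 858. Total 858.
Order ((L₁ × L₂) × L₃): (L₁ × L₂): 12×3 by 3×10 → 12×10, cost 12·3·10 = 360; ((L₁ × L₂) × L₃): 12×10 by 10×13 → 12×13, cost 12·10·13 = 1560; cumulative 1920. Total 1920.
Minimum: 858.

858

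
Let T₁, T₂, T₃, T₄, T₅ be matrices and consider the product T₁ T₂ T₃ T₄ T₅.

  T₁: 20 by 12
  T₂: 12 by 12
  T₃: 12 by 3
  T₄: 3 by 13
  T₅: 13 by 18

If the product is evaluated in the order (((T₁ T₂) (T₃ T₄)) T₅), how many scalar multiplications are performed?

11148

(T₁ T₂): 20×12 by 12×12 → 20×12, cost 20·12·12 = 2880
(T₃ T₄): 12×3 by 3×13 → 12×13, cost 12·3·13 = 468
((T₁ T₂) (T₃ T₄)): 20×12 by 12×13 → 20×13, cost 20·12·13 = 3120; cumulative 6468
(((T₁ T₂) (T₃ T₄)) T₅): 20×13 by 13×18 → 20×18, cost 20·13·18 = 4680; cumulative 11148
Total: 11148 scalar multiplications.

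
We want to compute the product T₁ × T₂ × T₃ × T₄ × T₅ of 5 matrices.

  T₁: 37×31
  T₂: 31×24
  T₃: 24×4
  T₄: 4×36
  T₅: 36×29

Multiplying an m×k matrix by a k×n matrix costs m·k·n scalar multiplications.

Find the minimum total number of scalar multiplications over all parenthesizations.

Adjacent pairs: T₁T₂ = 37·31·24 = 27528; T₂T₃ = 31·24·4 = 2976; T₃T₄ = 24·4·36 = 3456; T₄T₅ = 4·36·29 = 4176.
Length 3: T₁..T₃: k=1: 0+2976+37·31·4=7564; k=2: 27528+0+37·24·4=31080 → min 7564 | T₂..T₄: k=2: 0+3456+31·24·36=30240; k=3: 2976+0+31·4·36=7440 → min 7440 | T₃..T₅: k=3: 0+4176+24·4·29=6960; k=4: 3456+0+24·36·29=28512 → min 6960.
Length 4: T₁..T₄: k=1: 0+7440+37·31·36=48732; k=2: 27528+3456+37·24·36=62952; k=3: 7564+0+37·4·36=12892 → min 12892 | T₂..T₅: k=2: 0+6960+31·24·29=28536; k=3: 2976+4176+31·4·29=10748; k=4: 7440+0+31·36·29=39804 → min 10748.
Length 5: T₁..T₅: k=1: 0+10748+37·31·29=44011; k=2: 27528+6960+37·24·29=60240; k=3: 7564+4176+37·4·29=16032; k=4: 12892+0+37·36·29=51520 → min 16032.
Optimal order: ((T₁ × (T₂ × T₃)) × (T₄ × T₅)) with cost 16032.

16032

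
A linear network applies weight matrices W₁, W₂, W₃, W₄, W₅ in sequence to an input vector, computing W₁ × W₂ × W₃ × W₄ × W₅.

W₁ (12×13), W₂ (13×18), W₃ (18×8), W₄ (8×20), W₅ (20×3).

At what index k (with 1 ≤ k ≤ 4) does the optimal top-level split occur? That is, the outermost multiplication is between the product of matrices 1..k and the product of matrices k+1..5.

1

Adjacent pairs: W₁W₂ = 12·13·18 = 2808; W₂W₃ = 13·18·8 = 1872; W₃W₄ = 18·8·20 = 2880; W₄W₅ = 8·20·3 = 480.
Length 3: W₁..W₃: k=1: 0+1872+12·13·8=3120; k=2: 2808+0+12·18·8=4536 → min 3120 | W₂..W₄: k=2: 0+2880+13·18·20=7560; k=3: 1872+0+13·8·20=3952 → min 3952 | W₃..W₅: k=3: 0+480+18·8·3=912; k=4: 2880+0+18·20·3=3960 → min 912.
Length 4: W₁..W₄: k=1: 0+3952+12·13·20=7072; k=2: 2808+2880+12·18·20=10008; k=3: 3120+0+12·8·20=5040 → min 5040 | W₂..W₅: k=2: 0+912+13·18·3=1614; k=3: 1872+480+13·8·3=2664; k=4: 3952+0+13·20·3=4732 → min 1614.
Top-level splits: k=1: (W₁..W₁)·(W₂..W₅) → 0+1614+12·13·3 = 2082; k=2: (W₁..W₂)·(W₃..W₅) → 2808+912+12·18·3 = 4368; k=3: (W₁..W₃)·(W₄..W₅) → 3120+480+12·8·3 = 3888; k=4: (W₁..W₄)·(W₅..W₅) → 5040+0+12·20·3 = 5760.
Best split is after W₁, i.e. k = 1.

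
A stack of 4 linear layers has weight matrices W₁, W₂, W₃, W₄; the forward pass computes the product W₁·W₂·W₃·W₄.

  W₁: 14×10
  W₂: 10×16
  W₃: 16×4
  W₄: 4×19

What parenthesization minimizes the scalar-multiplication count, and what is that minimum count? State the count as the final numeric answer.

Adjacent pairs: W₁W₂ = 14·10·16 = 2240; W₂W₃ = 10·16·4 = 640; W₃W₄ = 16·4·19 = 1216.
Length 3: W₁..W₃: k=1: 0+640+14·10·4=1200; k=2: 2240+0+14·16·4=3136 → min 1200 | W₂..W₄: k=2: 0+1216+10·16·19=4256; k=3: 640+0+10·4·19=1400 → min 1400.
Length 4: W₁..W₄: k=1: 0+1400+14·10·19=4060; k=2: 2240+1216+14·16·19=7712; k=3: 1200+0+14·4·19=2264 → min 2264.
Optimal parenthesization: ((W₁·(W₂·W₃))·W₄) with cost 2264.

2264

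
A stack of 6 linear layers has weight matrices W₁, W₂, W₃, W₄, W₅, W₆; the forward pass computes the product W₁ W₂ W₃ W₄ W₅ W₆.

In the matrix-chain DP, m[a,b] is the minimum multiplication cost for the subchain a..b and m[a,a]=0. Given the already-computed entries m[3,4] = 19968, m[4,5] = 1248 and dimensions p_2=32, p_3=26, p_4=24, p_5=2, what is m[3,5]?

m[3,5] = min over k∈[3,4] of m[3,k]+m[k+1,5]+p_{2}·p_k·p_{5}.
k=3: 0 + 1248 + 32·26·2 = 2912; k=4: 19968 + 0 + 32·24·2 = 21504.
Minimum: 2912 at k=3.

2912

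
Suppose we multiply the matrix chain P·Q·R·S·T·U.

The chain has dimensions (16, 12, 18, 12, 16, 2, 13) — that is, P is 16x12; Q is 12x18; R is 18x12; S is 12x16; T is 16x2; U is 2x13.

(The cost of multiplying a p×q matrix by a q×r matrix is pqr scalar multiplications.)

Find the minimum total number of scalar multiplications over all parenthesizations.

Adjacent pairs: PQ = 16·12·18 = 3456; QR = 12·18·12 = 2592; RS = 18·12·16 = 3456; ST = 12·16·2 = 384; TU = 16·2·13 = 416.
Length 3: P..R: k=1: 0+2592+16·12·12=4896; k=2: 3456+0+16·18·12=6912 → min 4896 | Q..S: k=2: 0+3456+12·18·16=6912; k=3: 2592+0+12·12·16=4896 → min 4896 | R..T: k=3: 0+384+18·12·2=816; k=4: 3456+0+18·16·2=4032 → min 816 | S..U: k=4: 0+416+12·16·13=2912; k=5: 384+0+12·2·13=696 → min 696.
Length 4: P..S: k=1: 0+4896+16·12·16=7968; k=2: 3456+3456+16·18·16=11520; k=3: 4896+0+16·12·16=7968 → min 7968 | Q..T: k=2: 0+816+12·18·2=1248; k=3: 2592+384+12·12·2=3264; k=4: 4896+0+12·16·2=5280 → min 1248 | R..U: k=3: 0+696+18·12·13=3504; k=4: 3456+416+18·16·13=7616; k=5: 816+0+18·2·13=1284 → min 1284.
Length 5: P..T: k=1: 0+1248+16·12·2=1632; k=2: 3456+816+16·18·2=4848; k=3: 4896+384+16·12·2=5664; k=4: 7968+0+16·16·2=8480 → min 1632 | Q..U: k=2: 0+1284+12·18·13=4092; k=3: 2592+696+12·12·13=5160; k=4: 4896+416+12·16·13=7808; k=5: 1248+0+12·2·13=1560 → min 1560.
Length 6: P..U: k=1: 0+1560+16·12·13=4056; k=2: 3456+1284+16·18·13=8484; k=3: 4896+696+16·12·13=8088; k=4: 7968+416+16·16·13=11712; k=5: 1632+0+16·2·13=2048 → min 2048.
Optimal order: ((P·(Q·(R·(S·T))))·U) with cost 2048.

2048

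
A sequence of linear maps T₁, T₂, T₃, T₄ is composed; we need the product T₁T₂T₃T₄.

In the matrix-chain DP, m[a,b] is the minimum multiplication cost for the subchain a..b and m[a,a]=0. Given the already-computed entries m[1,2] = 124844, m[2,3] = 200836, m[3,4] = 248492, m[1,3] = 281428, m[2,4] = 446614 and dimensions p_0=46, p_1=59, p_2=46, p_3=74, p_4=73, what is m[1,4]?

m[1,4] = min over k∈[1,3] of m[1,k]+m[k+1,4]+p_{0}·p_k·p_{4}.
k=1: 0 + 446614 + 46·59·73 = 644736; k=2: 124844 + 248492 + 46·46·73 = 527804; k=3: 281428 + 0 + 46·74·73 = 529920.
Minimum: 527804 at k=2.

527804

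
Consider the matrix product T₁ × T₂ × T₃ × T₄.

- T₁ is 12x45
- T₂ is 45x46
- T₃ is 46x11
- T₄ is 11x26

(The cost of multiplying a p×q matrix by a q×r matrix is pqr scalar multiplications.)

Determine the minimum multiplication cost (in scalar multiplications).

Adjacent pairs: T₁T₂ = 12·45·46 = 24840; T₂T₃ = 45·46·11 = 22770; T₃T₄ = 46·11·26 = 13156.
Length 3: T₁..T₃: k=1: 0+22770+12·45·11=28710; k=2: 24840+0+12·46·11=30912 → min 28710 | T₂..T₄: k=2: 0+13156+45·46·26=66976; k=3: 22770+0+45·11·26=35640 → min 35640.
Length 4: T₁..T₄: k=1: 0+35640+12·45·26=49680; k=2: 24840+13156+12·46·26=52348; k=3: 28710+0+12·11·26=32142 → min 32142.
Optimal order: ((T₁ × (T₂ × T₃)) × T₄) with cost 32142.

32142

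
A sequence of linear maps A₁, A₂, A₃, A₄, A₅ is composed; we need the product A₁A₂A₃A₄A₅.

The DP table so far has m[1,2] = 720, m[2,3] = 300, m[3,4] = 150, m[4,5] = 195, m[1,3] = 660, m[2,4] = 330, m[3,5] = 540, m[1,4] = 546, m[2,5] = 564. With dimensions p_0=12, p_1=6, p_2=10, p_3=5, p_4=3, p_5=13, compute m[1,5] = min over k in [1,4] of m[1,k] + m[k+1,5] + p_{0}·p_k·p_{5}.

1014

m[1,5] = min over k∈[1,4] of m[1,k]+m[k+1,5]+p_{0}·p_k·p_{5}.
k=1: 0 + 564 + 12·6·13 = 1500; k=2: 720 + 540 + 12·10·13 = 2820; k=3: 660 + 195 + 12·5·13 = 1635; k=4: 546 + 0 + 12·3·13 = 1014.
Minimum: 1014 at k=4.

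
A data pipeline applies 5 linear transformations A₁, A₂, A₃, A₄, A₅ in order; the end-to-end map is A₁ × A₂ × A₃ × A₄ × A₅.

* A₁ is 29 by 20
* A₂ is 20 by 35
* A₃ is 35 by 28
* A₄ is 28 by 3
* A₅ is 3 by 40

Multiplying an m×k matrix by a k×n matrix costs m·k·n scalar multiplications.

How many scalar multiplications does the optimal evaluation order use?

10260

Adjacent pairs: A₁A₂ = 29·20·35 = 20300; A₂A₃ = 20·35·28 = 19600; A₃A₄ = 35·28·3 = 2940; A₄A₅ = 28·3·40 = 3360.
Length 3: A₁..A₃: k=1: 0+19600+29·20·28=35840; k=2: 20300+0+29·35·28=48720 → min 35840 | A₂..A₄: k=2: 0+2940+20·35·3=5040; k=3: 19600+0+20·28·3=21280 → min 5040 | A₃..A₅: k=3: 0+3360+35·28·40=42560; k=4: 2940+0+35·3·40=7140 → min 7140.
Length 4: A₁..A₄: k=1: 0+5040+29·20·3=6780; k=2: 20300+2940+29·35·3=26285; k=3: 35840+0+29·28·3=38276 → min 6780 | A₂..A₅: k=2: 0+7140+20·35·40=35140; k=3: 19600+3360+20·28·40=45360; k=4: 5040+0+20·3·40=7440 → min 7440.
Length 5: A₁..A₅: k=1: 0+7440+29·20·40=30640; k=2: 20300+7140+29·35·40=68040; k=3: 35840+3360+29·28·40=71680; k=4: 6780+0+29·3·40=10260 → min 10260.
Optimal order: ((A₁ × (A₂ × (A₃ × A₄))) × A₅) with cost 10260.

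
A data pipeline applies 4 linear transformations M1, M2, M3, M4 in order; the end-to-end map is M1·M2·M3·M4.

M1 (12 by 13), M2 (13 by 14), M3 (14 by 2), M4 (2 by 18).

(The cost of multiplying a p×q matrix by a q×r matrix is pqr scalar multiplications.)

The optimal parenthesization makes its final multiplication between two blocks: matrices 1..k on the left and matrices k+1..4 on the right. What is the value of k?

3

Adjacent pairs: M1M2 = 12·13·14 = 2184; M2M3 = 13·14·2 = 364; M3M4 = 14·2·18 = 504.
Length 3: M1..M3: k=1: 0+364+12·13·2=676; k=2: 2184+0+12·14·2=2520 → min 676 | M2..M4: k=2: 0+504+13·14·18=3780; k=3: 364+0+13·2·18=832 → min 832.
Top-level splits: k=1: (M1..M1)·(M2..M4) → 0+832+12·13·18 = 3640; k=2: (M1..M2)·(M3..M4) → 2184+504+12·14·18 = 5712; k=3: (M1..M3)·(M4..M4) → 676+0+12·2·18 = 1108.
Best split is after M3, i.e. k = 3.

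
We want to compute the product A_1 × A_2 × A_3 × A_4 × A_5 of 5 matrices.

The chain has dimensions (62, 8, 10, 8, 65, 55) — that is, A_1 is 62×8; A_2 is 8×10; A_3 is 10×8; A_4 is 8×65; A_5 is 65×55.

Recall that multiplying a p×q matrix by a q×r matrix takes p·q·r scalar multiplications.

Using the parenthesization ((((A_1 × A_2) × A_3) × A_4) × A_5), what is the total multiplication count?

263810

(A_1 × A_2): 62×8 by 8×10 → 62×10, cost 62·8·10 = 4960
((A_1 × A_2) × A_3): 62×10 by 10×8 → 62×8, cost 62·10·8 = 4960; cumulative 9920
(((A_1 × A_2) × A_3) × A_4): 62×8 by 8×65 → 62×65, cost 62·8·65 = 32240; cumulative 42160
((((A_1 × A_2) × A_3) × A_4) × A_5): 62×65 by 65×55 → 62×55, cost 62·65·55 = 221650; cumulative 263810
Total: 263810 scalar multiplications.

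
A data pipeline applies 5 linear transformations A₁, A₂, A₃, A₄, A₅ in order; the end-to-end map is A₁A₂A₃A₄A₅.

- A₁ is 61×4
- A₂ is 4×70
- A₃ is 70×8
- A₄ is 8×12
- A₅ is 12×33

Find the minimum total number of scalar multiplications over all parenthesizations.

Adjacent pairs: A₁A₂ = 61·4·70 = 17080; A₂A₃ = 4·70·8 = 2240; A₃A₄ = 70·8·12 = 6720; A₄A₅ = 8·12·33 = 3168.
Length 3: A₁..A₃: k=1: 0+2240+61·4·8=4192; k=2: 17080+0+61·70·8=51240 → min 4192 | A₂..A₄: k=2: 0+6720+4·70·12=10080; k=3: 2240+0+4·8·12=2624 → min 2624 | A₃..A₅: k=3: 0+3168+70·8·33=21648; k=4: 6720+0+70·12·33=34440 → min 21648.
Length 4: A₁..A₄: k=1: 0+2624+61·4·12=5552; k=2: 17080+6720+61·70·12=75040; k=3: 4192+0+61·8·12=10048 → min 5552 | A₂..A₅: k=2: 0+21648+4·70·33=30888; k=3: 2240+3168+4·8·33=6464; k=4: 2624+0+4·12·33=4208 → min 4208.
Length 5: A₁..A₅: k=1: 0+4208+61·4·33=12260; k=2: 17080+21648+61·70·33=179638; k=3: 4192+3168+61·8·33=23464; k=4: 5552+0+61·12·33=29708 → min 12260.
Optimal order: (A₁(((A₂A₃)A₄)A₅)) with cost 12260.

12260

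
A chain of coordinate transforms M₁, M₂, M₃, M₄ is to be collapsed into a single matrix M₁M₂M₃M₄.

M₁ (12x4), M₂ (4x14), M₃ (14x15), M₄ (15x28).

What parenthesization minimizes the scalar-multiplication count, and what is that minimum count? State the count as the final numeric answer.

Adjacent pairs: M₁M₂ = 12·4·14 = 672; M₂M₃ = 4·14·15 = 840; M₃M₄ = 14·15·28 = 5880.
Length 3: M₁..M₃: k=1: 0+840+12·4·15=1560; k=2: 672+0+12·14·15=3192 → min 1560 | M₂..M₄: k=2: 0+5880+4·14·28=7448; k=3: 840+0+4·15·28=2520 → min 2520.
Length 4: M₁..M₄: k=1: 0+2520+12·4·28=3864; k=2: 672+5880+12·14·28=11256; k=3: 1560+0+12·15·28=6600 → min 3864.
Optimal parenthesization: (M₁((M₂M₃)M₄)) with cost 3864.

3864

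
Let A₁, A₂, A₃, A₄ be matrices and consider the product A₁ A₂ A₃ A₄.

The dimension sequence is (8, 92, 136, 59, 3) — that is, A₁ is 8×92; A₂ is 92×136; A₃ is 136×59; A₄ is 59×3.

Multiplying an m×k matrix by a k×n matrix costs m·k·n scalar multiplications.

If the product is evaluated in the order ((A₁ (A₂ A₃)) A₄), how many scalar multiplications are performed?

783048

(A₂ A₃): 92×136 by 136×59 → 92×59, cost 92·136·59 = 738208
(A₁ (A₂ A₃)): 8×92 by 92×59 → 8×59, cost 8·92·59 = 43424; cumulative 781632
((A₁ (A₂ A₃)) A₄): 8×59 by 59×3 → 8×3, cost 8·59·3 = 1416; cumulative 783048
Total: 783048 scalar multiplications.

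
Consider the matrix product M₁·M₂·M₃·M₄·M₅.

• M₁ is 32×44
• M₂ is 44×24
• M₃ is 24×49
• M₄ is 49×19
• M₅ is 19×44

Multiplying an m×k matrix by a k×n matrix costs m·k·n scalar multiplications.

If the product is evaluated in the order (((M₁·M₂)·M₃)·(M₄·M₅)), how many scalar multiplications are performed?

181380

(M₁·M₂): 32×44 by 44×24 → 32×24, cost 32·44·24 = 33792
((M₁·M₂)·M₃): 32×24 by 24×49 → 32×49, cost 32·24·49 = 37632; cumulative 71424
(M₄·M₅): 49×19 by 19×44 → 49×44, cost 49·19·44 = 40964
(((M₁·M₂)·M₃)·(M₄·M₅)): 32×49 by 49×44 → 32×44, cost 32·49·44 = 68992; cumulative 181380
Total: 181380 scalar multiplications.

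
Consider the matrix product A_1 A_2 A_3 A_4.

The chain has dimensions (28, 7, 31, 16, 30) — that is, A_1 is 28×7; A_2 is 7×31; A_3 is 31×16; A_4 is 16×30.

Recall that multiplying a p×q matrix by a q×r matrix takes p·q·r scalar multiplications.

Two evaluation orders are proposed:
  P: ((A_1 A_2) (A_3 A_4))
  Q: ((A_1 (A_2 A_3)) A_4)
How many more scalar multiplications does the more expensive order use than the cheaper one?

Order P = ((A_1 A_2) (A_3 A_4)): (A_1 A_2): 28×7 by 7×31 → 28×31, cost 28·7·31 = 6076; (A_3 A_4): 31×16 by 16×30 → 31×30, cost 31·16·30 = 14880; ((A_1 A_2) (A_3 A_4)): 28×31 by 31×30 → 28×30, cost 28·31·30 = 26040; cumulative 46996. Total 46996.
Order Q = ((A_1 (A_2 A_3)) A_4): (A_2 A_3): 7×31 by 31×16 → 7×16, cost 7·31·16 = 3472; (A_1 (A_2 A_3)): 28×7 by 7×16 → 28×16, cost 28·7·16 = 3136; cumulative 6608; ((A_1 (A_2 A_3)) A_4): 28×16 by 16×30 → 28×30, cost 28·16·30 = 13440; cumulative 20048. Total 20048.
Difference: |46996 − 20048| = 26948.

26948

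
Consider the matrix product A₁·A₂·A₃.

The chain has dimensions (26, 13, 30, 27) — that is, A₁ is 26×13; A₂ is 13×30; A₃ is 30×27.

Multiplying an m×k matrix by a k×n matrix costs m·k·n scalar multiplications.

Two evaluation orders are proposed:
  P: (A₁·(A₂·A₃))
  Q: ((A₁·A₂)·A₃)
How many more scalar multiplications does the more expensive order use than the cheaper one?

Order P = (A₁·(A₂·A₃)): (A₂·A₃): 13×30 by 30×27 → 13×27, cost 13·30·27 = 10530; (A₁·(A₂·A₃)): 26×13 by 13×27 → 26×27, cost 26·13·27 = 9126; cumulative 19656. Total 19656.
Order Q = ((A₁·A₂)·A₃): (A₁·A₂): 26×13 by 13×30 → 26×30, cost 26·13·30 = 10140; ((A₁·A₂)·A₃): 26×30 by 30×27 → 26×27, cost 26·30·27 = 21060; cumulative 31200. Total 31200.
Difference: |19656 − 31200| = 11544.

11544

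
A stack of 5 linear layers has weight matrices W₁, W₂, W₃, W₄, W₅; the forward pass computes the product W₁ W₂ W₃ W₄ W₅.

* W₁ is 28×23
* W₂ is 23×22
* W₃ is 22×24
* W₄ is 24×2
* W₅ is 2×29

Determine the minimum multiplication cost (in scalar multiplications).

Adjacent pairs: W₁W₂ = 28·23·22 = 14168; W₂W₃ = 23·22·24 = 12144; W₃W₄ = 22·24·2 = 1056; W₄W₅ = 24·2·29 = 1392.
Length 3: W₁..W₃: k=1: 0+12144+28·23·24=27600; k=2: 14168+0+28·22·24=28952 → min 27600 | W₂..W₄: k=2: 0+1056+23·22·2=2068; k=3: 12144+0+23·24·2=13248 → min 2068 | W₃..W₅: k=3: 0+1392+22·24·29=16704; k=4: 1056+0+22·2·29=2332 → min 2332.
Length 4: W₁..W₄: k=1: 0+2068+28·23·2=3356; k=2: 14168+1056+28·22·2=16456; k=3: 27600+0+28·24·2=28944 → min 3356 | W₂..W₅: k=2: 0+2332+23·22·29=17006; k=3: 12144+1392+23·24·29=29544; k=4: 2068+0+23·2·29=3402 → min 3402.
Length 5: W₁..W₅: k=1: 0+3402+28·23·29=22078; k=2: 14168+2332+28·22·29=34364; k=3: 27600+1392+28·24·29=48480; k=4: 3356+0+28·2·29=4980 → min 4980.
Optimal order: ((W₁ (W₂ (W₃ W₄))) W₅) with cost 4980.

4980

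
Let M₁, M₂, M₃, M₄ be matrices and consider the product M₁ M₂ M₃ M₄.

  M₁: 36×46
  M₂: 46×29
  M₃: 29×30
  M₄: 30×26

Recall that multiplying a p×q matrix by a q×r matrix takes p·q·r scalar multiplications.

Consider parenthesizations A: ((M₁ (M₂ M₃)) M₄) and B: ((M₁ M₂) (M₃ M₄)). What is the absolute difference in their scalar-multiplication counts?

19992

Order A = ((M₁ (M₂ M₃)) M₄): (M₂ M₃): 46×29 by 29×30 → 46×30, cost 46·29·30 = 40020; (M₁ (M₂ M₃)): 36×46 by 46×30 → 36×30, cost 36·46·30 = 49680; cumulative 89700; ((M₁ (M₂ M₃)) M₄): 36×30 by 30×26 → 36×26, cost 36·30·26 = 28080; cumulative 117780. Total 117780.
Order B = ((M₁ M₂) (M₃ M₄)): (M₁ M₂): 36×46 by 46×29 → 36×29, cost 36·46·29 = 48024; (M₃ M₄): 29×30 by 30×26 → 29×26, cost 29·30·26 = 22620; ((M₁ M₂) (M₃ M₄)): 36×29 by 29×26 → 36×26, cost 36·29·26 = 27144; cumulative 97788. Total 97788.
Difference: |117780 − 97788| = 19992.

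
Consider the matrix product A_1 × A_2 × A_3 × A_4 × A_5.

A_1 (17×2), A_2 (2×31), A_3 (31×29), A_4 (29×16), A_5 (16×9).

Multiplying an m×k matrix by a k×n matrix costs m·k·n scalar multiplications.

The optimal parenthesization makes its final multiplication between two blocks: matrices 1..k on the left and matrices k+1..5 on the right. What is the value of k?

Adjacent pairs: A_1A_2 = 17·2·31 = 1054; A_2A_3 = 2·31·29 = 1798; A_3A_4 = 31·29·16 = 14384; A_4A_5 = 29·16·9 = 4176.
Length 3: A_1..A_3: k=1: 0+1798+17·2·29=2784; k=2: 1054+0+17·31·29=16337 → min 2784 | A_2..A_4: k=2: 0+14384+2·31·16=15376; k=3: 1798+0+2·29·16=2726 → min 2726 | A_3..A_5: k=3: 0+4176+31·29·9=12267; k=4: 14384+0+31·16·9=18848 → min 12267.
Length 4: A_1..A_4: k=1: 0+2726+17·2·16=3270; k=2: 1054+14384+17·31·16=23870; k=3: 2784+0+17·29·16=10672 → min 3270 | A_2..A_5: k=2: 0+12267+2·31·9=12825; k=3: 1798+4176+2·29·9=6496; k=4: 2726+0+2·16·9=3014 → min 3014.
Top-level splits: k=1: (A_1..A_1)·(A_2..A_5) → 0+3014+17·2·9 = 3320; k=2: (A_1..A_2)·(A_3..A_5) → 1054+12267+17·31·9 = 18064; k=3: (A_1..A_3)·(A_4..A_5) → 2784+4176+17·29·9 = 11397; k=4: (A_1..A_4)·(A_5..A_5) → 3270+0+17·16·9 = 5718.
Best split is after A_1, i.e. k = 1.

1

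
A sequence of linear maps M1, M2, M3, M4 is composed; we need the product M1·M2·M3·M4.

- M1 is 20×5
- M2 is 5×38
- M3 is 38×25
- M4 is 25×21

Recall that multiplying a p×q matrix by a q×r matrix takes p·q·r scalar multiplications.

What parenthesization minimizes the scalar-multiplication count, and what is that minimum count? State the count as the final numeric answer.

Adjacent pairs: M1M2 = 20·5·38 = 3800; M2M3 = 5·38·25 = 4750; M3M4 = 38·25·21 = 19950.
Length 3: M1..M3: k=1: 0+4750+20·5·25=7250; k=2: 3800+0+20·38·25=22800 → min 7250 | M2..M4: k=2: 0+19950+5·38·21=23940; k=3: 4750+0+5·25·21=7375 → min 7375.
Length 4: M1..M4: k=1: 0+7375+20·5·21=9475; k=2: 3800+19950+20·38·21=39710; k=3: 7250+0+20·25·21=17750 → min 9475.
Optimal parenthesization: (M1·((M2·M3)·M4)) with cost 9475.

9475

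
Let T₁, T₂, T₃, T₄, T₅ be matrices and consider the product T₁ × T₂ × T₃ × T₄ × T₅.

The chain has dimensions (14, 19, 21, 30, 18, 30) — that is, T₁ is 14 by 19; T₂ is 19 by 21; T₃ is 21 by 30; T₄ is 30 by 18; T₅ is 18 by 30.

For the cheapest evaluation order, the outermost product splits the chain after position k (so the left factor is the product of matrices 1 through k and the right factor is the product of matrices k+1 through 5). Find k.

Adjacent pairs: T₁T₂ = 14·19·21 = 5586; T₂T₃ = 19·21·30 = 11970; T₃T₄ = 21·30·18 = 11340; T₄T₅ = 30·18·30 = 16200.
Length 3: T₁..T₃: k=1: 0+11970+14·19·30=19950; k=2: 5586+0+14·21·30=14406 → min 14406 | T₂..T₄: k=2: 0+11340+19·21·18=18522; k=3: 11970+0+19·30·18=22230 → min 18522 | T₃..T₅: k=3: 0+16200+21·30·30=35100; k=4: 11340+0+21·18·30=22680 → min 22680.
Length 4: T₁..T₄: k=1: 0+18522+14·19·18=23310; k=2: 5586+11340+14·21·18=22218; k=3: 14406+0+14·30·18=21966 → min 21966 | T₂..T₅: k=2: 0+22680+19·21·30=34650; k=3: 11970+16200+19·30·30=45270; k=4: 18522+0+19·18·30=28782 → min 28782.
Top-level splits: k=1: (T₁..T₁)·(T₂..T₅) → 0+28782+14·19·30 = 36762; k=2: (T₁..T₂)·(T₃..T₅) → 5586+22680+14·21·30 = 37086; k=3: (T₁..T₃)·(T₄..T₅) → 14406+16200+14·30·30 = 43206; k=4: (T₁..T₄)·(T₅..T₅) → 21966+0+14·18·30 = 29526.
Best split is after T₄, i.e. k = 4.

4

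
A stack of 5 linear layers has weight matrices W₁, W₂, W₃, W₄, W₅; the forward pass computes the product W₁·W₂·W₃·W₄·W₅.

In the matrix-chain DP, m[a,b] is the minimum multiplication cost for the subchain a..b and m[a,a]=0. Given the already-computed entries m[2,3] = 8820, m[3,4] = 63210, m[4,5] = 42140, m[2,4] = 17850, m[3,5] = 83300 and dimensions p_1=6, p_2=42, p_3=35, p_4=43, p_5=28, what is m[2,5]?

25074

m[2,5] = min over k∈[2,4] of m[2,k]+m[k+1,5]+p_{1}·p_k·p_{5}.
k=2: 0 + 83300 + 6·42·28 = 90356; k=3: 8820 + 42140 + 6·35·28 = 56840; k=4: 17850 + 0 + 6·43·28 = 25074.
Minimum: 25074 at k=4.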